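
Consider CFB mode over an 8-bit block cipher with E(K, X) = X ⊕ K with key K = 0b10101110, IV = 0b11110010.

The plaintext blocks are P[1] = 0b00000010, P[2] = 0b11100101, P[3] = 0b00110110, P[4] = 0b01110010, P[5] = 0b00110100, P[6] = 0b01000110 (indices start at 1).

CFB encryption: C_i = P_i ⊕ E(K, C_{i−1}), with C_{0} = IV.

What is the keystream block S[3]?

C[1]: E(K, 0b11110010) = 0b01011100; 0b00000010 ⊕ 0b01011100 = 0b01011110.
C[2]: E(K, 0b01011110) = 0b11110000; 0b11100101 ⊕ 0b11110000 = 0b00010101.
C[3]: E(K, 0b00010101) = 0b10111011; 0b00110110 ⊕ 0b10111011 = 0b10001101.
So S[3] = 0b10111011.

0b10111011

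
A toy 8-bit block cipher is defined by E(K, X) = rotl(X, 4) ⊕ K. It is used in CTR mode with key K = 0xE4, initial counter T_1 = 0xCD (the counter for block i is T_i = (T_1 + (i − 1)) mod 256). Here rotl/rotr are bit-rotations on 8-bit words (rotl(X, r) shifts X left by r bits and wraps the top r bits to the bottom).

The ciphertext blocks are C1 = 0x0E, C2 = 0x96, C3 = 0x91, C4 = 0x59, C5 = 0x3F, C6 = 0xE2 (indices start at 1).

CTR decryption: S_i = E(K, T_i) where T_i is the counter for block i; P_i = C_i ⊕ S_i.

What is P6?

P6: T = 0xD2, S = E(K, T) = 0xC9; 0xE2 ⊕ 0xC9 = 0x2B.

P6 = 0x2B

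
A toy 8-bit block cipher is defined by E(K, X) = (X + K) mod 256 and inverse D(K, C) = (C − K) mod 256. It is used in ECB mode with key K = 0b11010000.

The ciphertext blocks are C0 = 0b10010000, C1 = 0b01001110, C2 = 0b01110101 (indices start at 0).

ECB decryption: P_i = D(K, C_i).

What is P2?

P2: D(K, 0b01110101) = 0b10100101.

P2 = 0b10100101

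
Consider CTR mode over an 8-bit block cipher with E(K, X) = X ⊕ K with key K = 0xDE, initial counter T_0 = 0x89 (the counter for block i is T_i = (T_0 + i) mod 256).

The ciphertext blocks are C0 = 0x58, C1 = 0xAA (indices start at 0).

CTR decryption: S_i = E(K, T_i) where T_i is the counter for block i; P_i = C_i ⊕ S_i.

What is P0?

P0 = 0x0F

P0: T = 0x89, S = E(K, T) = 0x57; 0x58 ⊕ 0x57 = 0x0F.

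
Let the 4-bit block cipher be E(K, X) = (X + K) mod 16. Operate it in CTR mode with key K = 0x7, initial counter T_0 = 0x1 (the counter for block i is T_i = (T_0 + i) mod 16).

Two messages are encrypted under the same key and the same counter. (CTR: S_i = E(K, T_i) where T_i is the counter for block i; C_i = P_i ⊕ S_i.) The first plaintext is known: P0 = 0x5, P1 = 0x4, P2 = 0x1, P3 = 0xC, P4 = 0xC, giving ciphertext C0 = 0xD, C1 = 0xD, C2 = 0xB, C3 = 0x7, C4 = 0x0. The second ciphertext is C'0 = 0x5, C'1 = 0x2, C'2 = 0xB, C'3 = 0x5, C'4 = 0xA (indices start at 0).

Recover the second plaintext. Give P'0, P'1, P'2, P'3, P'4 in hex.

In CTR with a reused counter, both messages share the same keystream S_i, so C_i ⊕ C'_i = P_i ⊕ P'_i and thus P'_i = P_i ⊕ C_i ⊕ C'_i.
P'0: 0x5 ⊕ 0xD ⊕ 0x5 = 0xD.
P'1: 0x4 ⊕ 0xD ⊕ 0x2 = 0xB.
P'2: 0x1 ⊕ 0xB ⊕ 0xB = 0x1.
P'3: 0xC ⊕ 0x7 ⊕ 0x5 = 0xE.
P'4: 0xC ⊕ 0x0 ⊕ 0xA = 0x6.

P'0 = 0xD, P'1 = 0xB, P'2 = 0x1, P'3 = 0xE, P'4 = 0x6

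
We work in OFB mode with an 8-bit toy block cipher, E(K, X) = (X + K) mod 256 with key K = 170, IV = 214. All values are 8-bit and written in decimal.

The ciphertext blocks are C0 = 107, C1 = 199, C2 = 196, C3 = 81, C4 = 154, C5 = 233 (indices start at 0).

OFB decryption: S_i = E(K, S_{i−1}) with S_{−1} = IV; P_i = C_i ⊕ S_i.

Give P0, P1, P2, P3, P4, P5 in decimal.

P0: S = E(K, 214) = 128; 107 ⊕ 128 = 235.
P1: S = E(K, 128) = 42; 199 ⊕ 42 = 237.
P2: S = E(K, 42) = 212; 196 ⊕ 212 = 16.
P3: S = E(K, 212) = 126; 81 ⊕ 126 = 47.
P4: S = E(K, 126) = 40; 154 ⊕ 40 = 178.
P5: S = E(K, 40) = 210; 233 ⊕ 210 = 59.

P0 = 235, P1 = 237, P2 = 16, P3 = 47, P4 = 178, P5 = 59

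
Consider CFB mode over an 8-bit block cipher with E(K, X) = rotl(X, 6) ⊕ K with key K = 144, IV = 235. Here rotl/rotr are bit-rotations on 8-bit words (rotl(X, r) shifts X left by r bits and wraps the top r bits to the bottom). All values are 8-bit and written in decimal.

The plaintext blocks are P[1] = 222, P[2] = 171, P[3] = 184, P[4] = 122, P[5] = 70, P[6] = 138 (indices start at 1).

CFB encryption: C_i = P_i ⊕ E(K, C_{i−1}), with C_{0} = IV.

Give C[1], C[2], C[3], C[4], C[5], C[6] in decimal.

C[1] = 180, C[2] = 22, C[3] = 173, C[4] = 129, C[5] = 182, C[6] = 183

C[1]: E(K, 235) = 106; 222 ⊕ 106 = 180.
C[2]: E(K, 180) = 189; 171 ⊕ 189 = 22.
C[3]: E(K, 22) = 21; 184 ⊕ 21 = 173.
C[4]: E(K, 173) = 251; 122 ⊕ 251 = 129.
C[5]: E(K, 129) = 240; 70 ⊕ 240 = 182.
C[6]: E(K, 182) = 61; 138 ⊕ 61 = 183.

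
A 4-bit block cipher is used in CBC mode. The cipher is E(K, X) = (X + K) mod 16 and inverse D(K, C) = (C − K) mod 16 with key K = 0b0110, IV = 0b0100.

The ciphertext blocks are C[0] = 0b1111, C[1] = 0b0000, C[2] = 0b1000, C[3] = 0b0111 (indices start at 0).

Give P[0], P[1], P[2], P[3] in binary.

CBC decryption: P_i = D(K, C_i) ⊕ C_{i−1}, with C_{−1} = IV.
P[0]: D(K, 0b1111) = 0b1001; 0b1001 ⊕ 0b0100 = 0b1101.
P[1]: D(K, 0b0000) = 0b1010; 0b1010 ⊕ 0b1111 = 0b0101.
P[2]: D(K, 0b1000) = 0b0010; 0b0010 ⊕ 0b0000 = 0b0010.
P[3]: D(K, 0b0111) = 0b0001; 0b0001 ⊕ 0b1000 = 0b1001.

P[0] = 0b1101, P[1] = 0b0101, P[2] = 0b0010, P[3] = 0b1001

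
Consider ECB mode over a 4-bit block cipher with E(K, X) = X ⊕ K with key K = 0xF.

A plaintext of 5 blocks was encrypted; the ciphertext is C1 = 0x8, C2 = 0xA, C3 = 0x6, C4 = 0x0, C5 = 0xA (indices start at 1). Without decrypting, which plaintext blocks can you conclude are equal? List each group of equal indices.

P2 = P5

ECB encrypts each block independently with the same key, so equal ciphertext blocks imply equal plaintext blocks.
C2 = C5 = 0xA, so P2 = P5.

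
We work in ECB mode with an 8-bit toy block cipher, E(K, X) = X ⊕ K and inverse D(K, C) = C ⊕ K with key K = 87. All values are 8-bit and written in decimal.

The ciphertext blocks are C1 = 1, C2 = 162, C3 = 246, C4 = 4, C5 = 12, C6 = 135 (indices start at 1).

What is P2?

P2 = 245

ECB decryption: P_i = D(K, C_i).
P2: D(K, 162) = 245.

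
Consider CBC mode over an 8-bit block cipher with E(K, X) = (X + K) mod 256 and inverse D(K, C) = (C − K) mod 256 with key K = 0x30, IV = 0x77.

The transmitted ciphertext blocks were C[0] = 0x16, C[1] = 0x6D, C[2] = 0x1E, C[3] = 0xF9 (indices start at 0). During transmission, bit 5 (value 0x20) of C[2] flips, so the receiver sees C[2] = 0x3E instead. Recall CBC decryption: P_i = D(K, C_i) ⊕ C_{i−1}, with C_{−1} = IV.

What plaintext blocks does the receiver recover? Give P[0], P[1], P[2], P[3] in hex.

P[0] = 0x91, P[1] = 0x2B, P[2] = 0x63, P[3] = 0xF7

Only C[2] changed, to 0x3E. In CBC, a change in C_i garbles P_i and flips the same bit in P_{i+1}. Decrypting the received ciphertext:
P[0]: D(K, 0x16) = 0xE6; 0xE6 ⊕ 0x77 = 0x91.
P[1]: D(K, 0x6D) = 0x3D; 0x3D ⊕ 0x16 = 0x2B.
P[2]: D(K, 0x3E) = 0x0E; 0x0E ⊕ 0x6D = 0x63.
P[3]: D(K, 0xF9) = 0xC9; 0xC9 ⊕ 0x3E = 0xF7.
Blocks that differ from the original plaintext: P[2], P[3].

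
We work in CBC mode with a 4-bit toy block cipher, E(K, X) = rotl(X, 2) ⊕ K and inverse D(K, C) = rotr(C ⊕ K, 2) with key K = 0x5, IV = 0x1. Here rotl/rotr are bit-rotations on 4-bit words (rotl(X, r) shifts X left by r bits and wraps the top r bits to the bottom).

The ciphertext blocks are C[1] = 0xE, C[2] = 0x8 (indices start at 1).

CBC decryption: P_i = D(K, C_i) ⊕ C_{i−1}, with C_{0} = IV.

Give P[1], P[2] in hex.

P[1] = 0xF, P[2] = 0x9

P[1]: D(K, 0xE) = 0xE; 0xE ⊕ 0x1 = 0xF.
P[2]: D(K, 0x8) = 0x7; 0x7 ⊕ 0xE = 0x9.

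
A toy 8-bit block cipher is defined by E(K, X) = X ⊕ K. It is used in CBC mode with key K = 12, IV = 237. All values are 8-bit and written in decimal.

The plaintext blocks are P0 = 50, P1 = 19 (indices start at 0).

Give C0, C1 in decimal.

C0 = 211, C1 = 204

CBC encryption: C_i = E(K, P_i ⊕ C_{i−1}), with C_{−1} = IV.
C0: P0 ⊕ 237 = 223; E(K, 223) = 211.
C1: P1 ⊕ 211 = 192; E(K, 192) = 204.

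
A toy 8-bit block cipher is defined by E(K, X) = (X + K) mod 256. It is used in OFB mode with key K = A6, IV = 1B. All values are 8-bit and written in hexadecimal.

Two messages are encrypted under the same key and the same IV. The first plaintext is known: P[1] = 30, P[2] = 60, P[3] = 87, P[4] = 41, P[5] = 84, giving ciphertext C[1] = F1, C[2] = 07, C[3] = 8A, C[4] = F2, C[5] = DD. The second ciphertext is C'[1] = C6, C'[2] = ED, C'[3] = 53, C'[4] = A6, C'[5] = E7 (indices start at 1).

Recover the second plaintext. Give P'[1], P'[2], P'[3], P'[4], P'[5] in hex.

P'[1] = 07, P'[2] = 8A, P'[3] = 5E, P'[4] = 15, P'[5] = BE

In OFB with a reused IV, both messages share the same keystream S_i, so C_i ⊕ C'_i = P_i ⊕ P'_i and thus P'_i = P_i ⊕ C_i ⊕ C'_i.
P'[1]: 30 ⊕ F1 ⊕ C6 = 07.
P'[2]: 60 ⊕ 07 ⊕ ED = 8A.
P'[3]: 87 ⊕ 8A ⊕ 53 = 5E.
P'[4]: 41 ⊕ F2 ⊕ A6 = 15.
P'[5]: 84 ⊕ DD ⊕ E7 = BE.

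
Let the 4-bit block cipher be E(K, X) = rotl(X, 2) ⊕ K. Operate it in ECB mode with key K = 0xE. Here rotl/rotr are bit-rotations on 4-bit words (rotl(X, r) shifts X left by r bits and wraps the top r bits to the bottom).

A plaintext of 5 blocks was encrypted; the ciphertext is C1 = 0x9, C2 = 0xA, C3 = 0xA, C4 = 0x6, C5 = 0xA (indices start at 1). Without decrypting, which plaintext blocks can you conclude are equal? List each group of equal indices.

ECB encrypts each block independently with the same key, so equal ciphertext blocks imply equal plaintext blocks.
C2 = C3 = C5 = 0xA, so P2 = P3 = P5.

P2 = P3 = P5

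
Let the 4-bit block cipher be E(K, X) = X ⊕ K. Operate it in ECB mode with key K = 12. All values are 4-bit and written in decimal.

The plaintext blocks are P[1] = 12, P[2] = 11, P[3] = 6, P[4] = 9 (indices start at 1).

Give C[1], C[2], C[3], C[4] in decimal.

C[1] = 0, C[2] = 7, C[3] = 10, C[4] = 5

ECB encryption: C_i = E(K, P_i).
C[1]: E(K, 12) = 0.
C[2]: E(K, 11) = 7.
C[3]: E(K, 6) = 10.
C[4]: E(K, 9) = 5.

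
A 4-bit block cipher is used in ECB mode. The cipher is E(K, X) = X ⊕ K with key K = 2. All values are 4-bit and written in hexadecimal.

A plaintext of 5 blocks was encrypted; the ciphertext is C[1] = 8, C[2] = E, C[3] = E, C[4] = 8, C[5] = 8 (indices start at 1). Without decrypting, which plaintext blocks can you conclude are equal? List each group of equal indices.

P[1] = P[4] = P[5]; P[2] = P[3]

ECB encrypts each block independently with the same key, so equal ciphertext blocks imply equal plaintext blocks.
C[1] = C[4] = C[5] = 8, so P[1] = P[4] = P[5].
C[2] = C[3] = E, so P[2] = P[3].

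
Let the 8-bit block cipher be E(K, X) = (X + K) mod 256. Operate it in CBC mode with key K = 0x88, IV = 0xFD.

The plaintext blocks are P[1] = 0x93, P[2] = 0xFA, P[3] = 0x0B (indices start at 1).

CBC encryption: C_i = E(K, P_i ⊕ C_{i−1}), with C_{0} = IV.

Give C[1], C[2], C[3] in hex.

C[1]: P[1] ⊕ 0xFD = 0x6E; E(K, 0x6E) = 0xF6.
C[2]: P[2] ⊕ 0xF6 = 0x0C; E(K, 0x0C) = 0x94.
C[3]: P[3] ⊕ 0x94 = 0x9F; E(K, 0x9F) = 0x27.

C[1] = 0xF6, C[2] = 0x94, C[3] = 0x27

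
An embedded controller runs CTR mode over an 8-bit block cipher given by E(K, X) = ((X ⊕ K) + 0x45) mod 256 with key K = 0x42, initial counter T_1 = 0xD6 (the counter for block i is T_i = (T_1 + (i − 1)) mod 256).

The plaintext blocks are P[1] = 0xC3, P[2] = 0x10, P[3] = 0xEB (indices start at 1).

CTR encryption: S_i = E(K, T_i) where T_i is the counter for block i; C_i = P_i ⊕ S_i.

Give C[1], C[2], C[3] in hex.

C[1]: T = 0xD6, S = E(K, T) = 0xD9; 0xC3 ⊕ 0xD9 = 0x1A.
C[2]: T = 0xD7, S = E(K, T) = 0xDA; 0x10 ⊕ 0xDA = 0xCA.
C[3]: T = 0xD8, S = E(K, T) = 0xDF; 0xEB ⊕ 0xDF = 0x34.

C[1] = 0x1A, C[2] = 0xCA, C[3] = 0x34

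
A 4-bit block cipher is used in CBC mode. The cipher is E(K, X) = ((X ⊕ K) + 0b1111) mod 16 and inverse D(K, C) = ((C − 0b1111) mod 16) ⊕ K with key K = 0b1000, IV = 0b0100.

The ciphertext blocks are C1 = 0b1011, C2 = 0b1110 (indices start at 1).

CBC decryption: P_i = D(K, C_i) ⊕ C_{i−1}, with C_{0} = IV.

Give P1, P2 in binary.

P1 = 0b0000, P2 = 0b1100

P1: D(K, 0b1011) = 0b0100; 0b0100 ⊕ 0b0100 = 0b0000.
P2: D(K, 0b1110) = 0b0111; 0b0111 ⊕ 0b1011 = 0b1100.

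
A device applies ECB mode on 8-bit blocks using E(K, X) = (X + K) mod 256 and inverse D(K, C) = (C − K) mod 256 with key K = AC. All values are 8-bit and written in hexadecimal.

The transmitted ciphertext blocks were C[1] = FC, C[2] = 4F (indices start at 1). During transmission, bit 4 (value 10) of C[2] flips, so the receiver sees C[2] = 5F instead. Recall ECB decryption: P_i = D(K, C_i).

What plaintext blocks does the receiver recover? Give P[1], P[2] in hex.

P[1] = 50, P[2] = B3

Only C[2] changed, to 5F. In ECB, a change in C_i affects only P_i. Decrypting the received ciphertext:
P[1]: D(K, FC) = 50.
P[2]: D(K, 5F) = B3.
Blocks that differ from the original plaintext: P[2].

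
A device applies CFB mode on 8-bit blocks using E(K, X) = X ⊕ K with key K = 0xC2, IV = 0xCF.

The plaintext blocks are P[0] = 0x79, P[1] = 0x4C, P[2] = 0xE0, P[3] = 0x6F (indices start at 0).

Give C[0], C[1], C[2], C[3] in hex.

C[0] = 0x74, C[1] = 0xFA, C[2] = 0xD8, C[3] = 0x75

CFB encryption: C_i = P_i ⊕ E(K, C_{i−1}), with C_{−1} = IV.
C[0]: E(K, 0xCF) = 0x0D; 0x79 ⊕ 0x0D = 0x74.
C[1]: E(K, 0x74) = 0xB6; 0x4C ⊕ 0xB6 = 0xFA.
C[2]: E(K, 0xFA) = 0x38; 0xE0 ⊕ 0x38 = 0xD8.
C[3]: E(K, 0xD8) = 0x1A; 0x6F ⊕ 0x1A = 0x75.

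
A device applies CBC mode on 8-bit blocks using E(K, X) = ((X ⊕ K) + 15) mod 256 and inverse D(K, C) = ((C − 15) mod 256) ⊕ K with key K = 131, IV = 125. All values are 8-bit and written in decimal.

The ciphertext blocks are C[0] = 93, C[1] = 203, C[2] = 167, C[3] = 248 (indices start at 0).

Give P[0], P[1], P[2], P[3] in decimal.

P[0] = 176, P[1] = 98, P[2] = 208, P[3] = 205

CBC decryption: P_i = D(K, C_i) ⊕ C_{i−1}, with C_{−1} = IV.
P[0]: D(K, 93) = 205; 205 ⊕ 125 = 176.
P[1]: D(K, 203) = 63; 63 ⊕ 93 = 98.
P[2]: D(K, 167) = 27; 27 ⊕ 203 = 208.
P[3]: D(K, 248) = 106; 106 ⊕ 167 = 205.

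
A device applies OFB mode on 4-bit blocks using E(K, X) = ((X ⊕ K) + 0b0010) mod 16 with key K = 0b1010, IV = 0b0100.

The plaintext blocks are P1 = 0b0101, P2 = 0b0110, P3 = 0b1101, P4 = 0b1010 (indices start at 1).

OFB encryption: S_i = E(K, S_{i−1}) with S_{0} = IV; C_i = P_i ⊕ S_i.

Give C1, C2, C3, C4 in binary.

C1: S = E(K, 0b0100) = 0b0000; 0b0101 ⊕ 0b0000 = 0b0101.
C2: S = E(K, 0b0000) = 0b1100; 0b0110 ⊕ 0b1100 = 0b1010.
C3: S = E(K, 0b1100) = 0b1000; 0b1101 ⊕ 0b1000 = 0b0101.
C4: S = E(K, 0b1000) = 0b0100; 0b1010 ⊕ 0b0100 = 0b1110.

C1 = 0b0101, C2 = 0b1010, C3 = 0b0101, C4 = 0b1110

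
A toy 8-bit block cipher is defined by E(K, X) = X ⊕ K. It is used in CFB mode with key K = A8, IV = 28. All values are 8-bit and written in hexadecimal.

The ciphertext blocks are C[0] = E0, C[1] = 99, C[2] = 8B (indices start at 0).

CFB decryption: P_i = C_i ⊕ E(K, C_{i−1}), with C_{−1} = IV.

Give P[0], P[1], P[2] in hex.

P[0]: E(K, 28) = 80; E0 ⊕ 80 = 60.
P[1]: E(K, E0) = 48; 99 ⊕ 48 = D1.
P[2]: E(K, 99) = 31; 8B ⊕ 31 = BA.

P[0] = 60, P[1] = D1, P[2] = BA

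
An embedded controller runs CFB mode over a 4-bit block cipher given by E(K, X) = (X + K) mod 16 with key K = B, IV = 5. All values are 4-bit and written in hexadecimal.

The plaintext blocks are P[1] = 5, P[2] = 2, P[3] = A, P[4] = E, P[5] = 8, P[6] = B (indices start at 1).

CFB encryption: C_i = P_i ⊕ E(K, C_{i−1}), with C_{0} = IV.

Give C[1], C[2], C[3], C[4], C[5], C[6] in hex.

C[1]: E(K, 5) = 0; 5 ⊕ 0 = 5.
C[2]: E(K, 5) = 0; 2 ⊕ 0 = 2.
C[3]: E(K, 2) = D; A ⊕ D = 7.
C[4]: E(K, 7) = 2; E ⊕ 2 = C.
C[5]: E(K, C) = 7; 8 ⊕ 7 = F.
C[6]: E(K, F) = A; B ⊕ A = 1.

C[1] = 5, C[2] = 2, C[3] = 7, C[4] = C, C[5] = F, C[6] = 1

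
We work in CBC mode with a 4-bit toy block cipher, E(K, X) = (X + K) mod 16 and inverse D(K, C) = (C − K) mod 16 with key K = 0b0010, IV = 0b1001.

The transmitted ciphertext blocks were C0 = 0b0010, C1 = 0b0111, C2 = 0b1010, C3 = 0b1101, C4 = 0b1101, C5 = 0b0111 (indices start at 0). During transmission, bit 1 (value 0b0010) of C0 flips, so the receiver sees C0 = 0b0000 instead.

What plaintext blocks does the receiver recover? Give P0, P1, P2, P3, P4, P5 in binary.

CBC decryption: P_i = D(K, C_i) ⊕ C_{i−1}, with C_{−1} = IV.
Only C0 changed, to 0b0000. In CBC, a change in C_i garbles P_i and flips the same bit in P_{i+1}. Decrypting the received ciphertext:
P0: D(K, 0b0000) = 0b1110; 0b1110 ⊕ 0b1001 = 0b0111.
P1: D(K, 0b0111) = 0b0101; 0b0101 ⊕ 0b0000 = 0b0101.
P2: D(K, 0b1010) = 0b1000; 0b1000 ⊕ 0b0111 = 0b1111.
P3: D(K, 0b1101) = 0b1011; 0b1011 ⊕ 0b1010 = 0b0001.
P4: D(K, 0b1101) = 0b1011; 0b1011 ⊕ 0b1101 = 0b0110.
P5: D(K, 0b0111) = 0b0101; 0b0101 ⊕ 0b1101 = 0b1000.
Blocks that differ from the original plaintext: P0, P1.

P0 = 0b0111, P1 = 0b0101, P2 = 0b1111, P3 = 0b0001, P4 = 0b0110, P5 = 0b1000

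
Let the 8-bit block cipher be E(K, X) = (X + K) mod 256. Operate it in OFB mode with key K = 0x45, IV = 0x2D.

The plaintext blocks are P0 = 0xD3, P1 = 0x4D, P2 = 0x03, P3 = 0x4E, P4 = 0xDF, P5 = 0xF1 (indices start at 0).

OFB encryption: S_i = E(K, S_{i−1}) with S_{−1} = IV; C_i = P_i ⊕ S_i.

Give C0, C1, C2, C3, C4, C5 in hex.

C0: S = E(K, 0x2D) = 0x72; 0xD3 ⊕ 0x72 = 0xA1.
C1: S = E(K, 0x72) = 0xB7; 0x4D ⊕ 0xB7 = 0xFA.
C2: S = E(K, 0xB7) = 0xFC; 0x03 ⊕ 0xFC = 0xFF.
C3: S = E(K, 0xFC) = 0x41; 0x4E ⊕ 0x41 = 0x0F.
C4: S = E(K, 0x41) = 0x86; 0xDF ⊕ 0x86 = 0x59.
C5: S = E(K, 0x86) = 0xCB; 0xF1 ⊕ 0xCB = 0x3A.

C0 = 0xA1, C1 = 0xFA, C2 = 0xFF, C3 = 0x0F, C4 = 0x59, C5 = 0x3A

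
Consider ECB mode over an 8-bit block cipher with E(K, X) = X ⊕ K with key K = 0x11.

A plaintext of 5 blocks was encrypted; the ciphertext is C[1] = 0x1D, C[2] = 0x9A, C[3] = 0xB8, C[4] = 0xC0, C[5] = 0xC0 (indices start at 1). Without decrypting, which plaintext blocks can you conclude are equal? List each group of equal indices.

ECB encrypts each block independently with the same key, so equal ciphertext blocks imply equal plaintext blocks.
C[4] = C[5] = 0xC0, so P[4] = P[5].

P[4] = P[5]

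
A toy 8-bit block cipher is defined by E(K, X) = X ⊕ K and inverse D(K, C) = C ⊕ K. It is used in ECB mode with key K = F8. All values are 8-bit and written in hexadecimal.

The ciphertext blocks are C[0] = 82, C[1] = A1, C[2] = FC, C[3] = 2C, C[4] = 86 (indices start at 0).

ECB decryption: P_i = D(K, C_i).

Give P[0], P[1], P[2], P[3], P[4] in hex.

P[0]: D(K, 82) = 7A.
P[1]: D(K, A1) = 59.
P[2]: D(K, FC) = 04.
P[3]: D(K, 2C) = D4.
P[4]: D(K, 86) = 7E.

P[0] = 7A, P[1] = 59, P[2] = 04, P[3] = D4, P[4] = 7E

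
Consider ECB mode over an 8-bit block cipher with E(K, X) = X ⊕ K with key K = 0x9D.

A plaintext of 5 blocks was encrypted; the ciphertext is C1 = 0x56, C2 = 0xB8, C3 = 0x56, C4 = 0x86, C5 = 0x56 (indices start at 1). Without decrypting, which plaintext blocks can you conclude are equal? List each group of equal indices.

P1 = P3 = P5

ECB encrypts each block independently with the same key, so equal ciphertext blocks imply equal plaintext blocks.
C1 = C3 = C5 = 0x56, so P1 = P3 = P5.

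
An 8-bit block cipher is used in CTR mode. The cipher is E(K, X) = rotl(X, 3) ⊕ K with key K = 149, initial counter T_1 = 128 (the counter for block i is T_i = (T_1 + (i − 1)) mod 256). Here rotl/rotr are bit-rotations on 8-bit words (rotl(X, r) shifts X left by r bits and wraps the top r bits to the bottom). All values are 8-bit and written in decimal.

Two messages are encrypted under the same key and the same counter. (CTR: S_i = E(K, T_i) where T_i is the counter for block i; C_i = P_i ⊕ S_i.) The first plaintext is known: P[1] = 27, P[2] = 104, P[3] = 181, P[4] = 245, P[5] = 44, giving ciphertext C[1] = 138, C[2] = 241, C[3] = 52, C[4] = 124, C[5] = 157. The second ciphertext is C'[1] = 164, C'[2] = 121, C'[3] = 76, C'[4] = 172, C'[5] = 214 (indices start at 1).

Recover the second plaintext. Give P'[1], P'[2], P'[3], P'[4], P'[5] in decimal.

In CTR with a reused counter, both messages share the same keystream S_i, so C_i ⊕ C'_i = P_i ⊕ P'_i and thus P'_i = P_i ⊕ C_i ⊕ C'_i.
P'[1]: 27 ⊕ 138 ⊕ 164 = 53.
P'[2]: 104 ⊕ 241 ⊕ 121 = 224.
P'[3]: 181 ⊕ 52 ⊕ 76 = 205.
P'[4]: 245 ⊕ 124 ⊕ 172 = 37.
P'[5]: 44 ⊕ 157 ⊕ 214 = 103.

P'[1] = 53, P'[2] = 224, P'[3] = 205, P'[4] = 37, P'[5] = 103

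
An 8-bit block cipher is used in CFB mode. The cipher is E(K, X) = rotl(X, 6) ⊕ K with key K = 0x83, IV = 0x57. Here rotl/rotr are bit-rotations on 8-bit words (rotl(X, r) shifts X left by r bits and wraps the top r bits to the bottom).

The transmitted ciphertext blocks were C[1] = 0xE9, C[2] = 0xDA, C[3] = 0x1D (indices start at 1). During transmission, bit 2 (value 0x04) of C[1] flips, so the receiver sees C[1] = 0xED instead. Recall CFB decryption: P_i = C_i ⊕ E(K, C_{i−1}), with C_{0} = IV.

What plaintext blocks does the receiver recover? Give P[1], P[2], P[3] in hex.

Only C[1] changed, to 0xED. In CFB, a change in C_i flips the same bit in P_i and garbles P_{i+1}. Decrypting the received ciphertext:
P[1]: E(K, 0x57) = 0x56; 0xED ⊕ 0x56 = 0xBB.
P[2]: E(K, 0xED) = 0xF8; 0xDA ⊕ 0xF8 = 0x22.
P[3]: E(K, 0xDA) = 0x35; 0x1D ⊕ 0x35 = 0x28.
Blocks that differ from the original plaintext: P[1], P[2].

P[1] = 0xBB, P[2] = 0x22, P[3] = 0x28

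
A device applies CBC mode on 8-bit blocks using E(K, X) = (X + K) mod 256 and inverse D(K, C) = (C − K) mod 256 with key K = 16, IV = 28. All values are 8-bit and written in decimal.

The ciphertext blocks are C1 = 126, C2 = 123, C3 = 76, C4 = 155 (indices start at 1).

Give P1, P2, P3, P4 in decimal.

P1 = 114, P2 = 21, P3 = 71, P4 = 199

CBC decryption: P_i = D(K, C_i) ⊕ C_{i−1}, with C_{0} = IV.
P1: D(K, 126) = 110; 110 ⊕ 28 = 114.
P2: D(K, 123) = 107; 107 ⊕ 126 = 21.
P3: D(K, 76) = 60; 60 ⊕ 123 = 71.
P4: D(K, 155) = 139; 139 ⊕ 76 = 199.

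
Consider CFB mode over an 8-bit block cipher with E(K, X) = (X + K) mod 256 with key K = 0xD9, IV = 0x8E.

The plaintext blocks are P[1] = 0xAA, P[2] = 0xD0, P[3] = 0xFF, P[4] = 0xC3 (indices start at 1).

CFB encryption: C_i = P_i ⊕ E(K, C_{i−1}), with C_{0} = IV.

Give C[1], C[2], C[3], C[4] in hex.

C[1]: E(K, 0x8E) = 0x67; 0xAA ⊕ 0x67 = 0xCD.
C[2]: E(K, 0xCD) = 0xA6; 0xD0 ⊕ 0xA6 = 0x76.
C[3]: E(K, 0x76) = 0x4F; 0xFF ⊕ 0x4F = 0xB0.
C[4]: E(K, 0xB0) = 0x89; 0xC3 ⊕ 0x89 = 0x4A.

C[1] = 0xCD, C[2] = 0x76, C[3] = 0xB0, C[4] = 0x4A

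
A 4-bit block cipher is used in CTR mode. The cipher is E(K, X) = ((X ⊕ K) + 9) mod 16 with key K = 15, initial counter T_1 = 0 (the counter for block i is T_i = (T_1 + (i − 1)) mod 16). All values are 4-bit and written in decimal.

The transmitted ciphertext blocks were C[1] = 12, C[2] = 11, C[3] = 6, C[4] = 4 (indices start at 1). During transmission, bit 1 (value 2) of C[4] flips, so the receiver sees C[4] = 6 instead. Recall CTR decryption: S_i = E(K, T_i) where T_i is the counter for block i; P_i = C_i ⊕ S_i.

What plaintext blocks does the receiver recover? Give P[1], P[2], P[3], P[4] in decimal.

P[1] = 4, P[2] = 12, P[3] = 0, P[4] = 3

Only C[4] changed, to 6. In CTR, a change in C_i flips the same bit in P_i only; the keystream is unaffected. Decrypting the received ciphertext:
P[1]: T = 0, S = E(K, T) = 8; 12 ⊕ 8 = 4.
P[2]: T = 1, S = E(K, T) = 7; 11 ⊕ 7 = 12.
P[3]: T = 2, S = E(K, T) = 6; 6 ⊕ 6 = 0.
P[4]: T = 3, S = E(K, T) = 5; 6 ⊕ 5 = 3.
Blocks that differ from the original plaintext: P[4].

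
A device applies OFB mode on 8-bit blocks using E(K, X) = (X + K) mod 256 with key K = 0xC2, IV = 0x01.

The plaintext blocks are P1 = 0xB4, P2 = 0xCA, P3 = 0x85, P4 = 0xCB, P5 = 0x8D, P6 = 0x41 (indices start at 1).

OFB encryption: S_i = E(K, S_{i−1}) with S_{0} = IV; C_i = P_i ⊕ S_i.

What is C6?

C6 = 0xCC

C1: S = E(K, 0x01) = 0xC3; 0xB4 ⊕ 0xC3 = 0x77.
C2: S = E(K, 0xC3) = 0x85; 0xCA ⊕ 0x85 = 0x4F.
C3: S = E(K, 0x85) = 0x47; 0x85 ⊕ 0x47 = 0xC2.
C4: S = E(K, 0x47) = 0x09; 0xCB ⊕ 0x09 = 0xC2.
C5: S = E(K, 0x09) = 0xCB; 0x8D ⊕ 0xCB = 0x46.
C6: S = E(K, 0xCB) = 0x8D; 0x41 ⊕ 0x8D = 0xCC.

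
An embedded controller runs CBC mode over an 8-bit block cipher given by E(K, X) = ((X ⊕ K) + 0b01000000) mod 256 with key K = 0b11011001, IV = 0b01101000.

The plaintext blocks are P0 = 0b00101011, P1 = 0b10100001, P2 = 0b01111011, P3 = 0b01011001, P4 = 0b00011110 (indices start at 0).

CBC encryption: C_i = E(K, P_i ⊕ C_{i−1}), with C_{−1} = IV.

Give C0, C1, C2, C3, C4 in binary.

C0: P0 ⊕ 0b01101000 = 0b01000011; E(K, 0b01000011) = 0b11011010.
C1: P1 ⊕ 0b11011010 = 0b01111011; E(K, 0b01111011) = 0b11100010.
C2: P2 ⊕ 0b11100010 = 0b10011001; E(K, 0b10011001) = 0b10000000.
C3: P3 ⊕ 0b10000000 = 0b11011001; E(K, 0b11011001) = 0b01000000.
C4: P4 ⊕ 0b01000000 = 0b01011110; E(K, 0b01011110) = 0b11000111.

C0 = 0b11011010, C1 = 0b11100010, C2 = 0b10000000, C3 = 0b01000000, C4 = 0b11000111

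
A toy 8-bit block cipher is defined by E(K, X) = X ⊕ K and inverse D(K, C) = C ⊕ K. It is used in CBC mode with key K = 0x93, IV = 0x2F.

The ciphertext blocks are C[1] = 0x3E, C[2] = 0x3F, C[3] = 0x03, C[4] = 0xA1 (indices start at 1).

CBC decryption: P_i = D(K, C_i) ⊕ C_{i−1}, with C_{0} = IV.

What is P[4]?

P[4] = 0x31

P[4]: D(K, 0xA1) = 0x32; 0x32 ⊕ 0x03 = 0x31.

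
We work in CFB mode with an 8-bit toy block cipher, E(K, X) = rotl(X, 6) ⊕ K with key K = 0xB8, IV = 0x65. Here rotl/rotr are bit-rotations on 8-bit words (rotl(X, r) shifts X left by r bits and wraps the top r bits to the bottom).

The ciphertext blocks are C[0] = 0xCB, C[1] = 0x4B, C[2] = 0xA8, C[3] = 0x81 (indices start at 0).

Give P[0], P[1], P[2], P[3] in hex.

CFB decryption: P_i = C_i ⊕ E(K, C_{i−1}), with C_{−1} = IV.
P[0]: E(K, 0x65) = 0xE1; 0xCB ⊕ 0xE1 = 0x2A.
P[1]: E(K, 0xCB) = 0x4A; 0x4B ⊕ 0x4A = 0x01.
P[2]: E(K, 0x4B) = 0x6A; 0xA8 ⊕ 0x6A = 0xC2.
P[3]: E(K, 0xA8) = 0x92; 0x81 ⊕ 0x92 = 0x13.

P[0] = 0x2A, P[1] = 0x01, P[2] = 0xC2, P[3] = 0x13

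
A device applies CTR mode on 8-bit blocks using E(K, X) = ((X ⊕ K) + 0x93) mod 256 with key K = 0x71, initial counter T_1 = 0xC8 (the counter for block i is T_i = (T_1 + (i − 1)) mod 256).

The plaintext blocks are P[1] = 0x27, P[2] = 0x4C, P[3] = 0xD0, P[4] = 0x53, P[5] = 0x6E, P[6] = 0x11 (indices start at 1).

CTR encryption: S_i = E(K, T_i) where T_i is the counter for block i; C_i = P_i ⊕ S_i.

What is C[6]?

C[6] = 0x5E

C[1]: T = 0xC8, S = E(K, T) = 0x4C; 0x27 ⊕ 0x4C = 0x6B.
C[2]: T = 0xC9, S = E(K, T) = 0x4B; 0x4C ⊕ 0x4B = 0x07.
C[3]: T = 0xCA, S = E(K, T) = 0x4E; 0xD0 ⊕ 0x4E = 0x9E.
C[4]: T = 0xCB, S = E(K, T) = 0x4D; 0x53 ⊕ 0x4D = 0x1E.
C[5]: T = 0xCC, S = E(K, T) = 0x50; 0x6E ⊕ 0x50 = 0x3E.
C[6]: T = 0xCD, S = E(K, T) = 0x4F; 0x11 ⊕ 0x4F = 0x5E.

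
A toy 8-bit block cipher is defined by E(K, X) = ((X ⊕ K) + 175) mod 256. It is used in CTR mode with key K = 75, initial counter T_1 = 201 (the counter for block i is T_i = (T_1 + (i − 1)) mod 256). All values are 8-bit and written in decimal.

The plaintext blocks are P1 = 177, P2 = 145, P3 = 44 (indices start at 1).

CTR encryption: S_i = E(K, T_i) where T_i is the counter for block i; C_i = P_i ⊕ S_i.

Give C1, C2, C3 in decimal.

C1 = 128, C2 = 161, C3 = 3

C1: T = 201, S = E(K, T) = 49; 177 ⊕ 49 = 128.
C2: T = 202, S = E(K, T) = 48; 145 ⊕ 48 = 161.
C3: T = 203, S = E(K, T) = 47; 44 ⊕ 47 = 3.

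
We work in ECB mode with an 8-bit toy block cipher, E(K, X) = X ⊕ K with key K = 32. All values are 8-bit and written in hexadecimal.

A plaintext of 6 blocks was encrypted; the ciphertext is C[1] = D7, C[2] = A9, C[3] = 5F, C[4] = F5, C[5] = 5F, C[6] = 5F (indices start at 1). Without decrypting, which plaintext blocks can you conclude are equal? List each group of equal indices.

ECB encrypts each block independently with the same key, so equal ciphertext blocks imply equal plaintext blocks.
C[3] = C[5] = C[6] = 5F, so P[3] = P[5] = P[6].

P[3] = P[5] = P[6]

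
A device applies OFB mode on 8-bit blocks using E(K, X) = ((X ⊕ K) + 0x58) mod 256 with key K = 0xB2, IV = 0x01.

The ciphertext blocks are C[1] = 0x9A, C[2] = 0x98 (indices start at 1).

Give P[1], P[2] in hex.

P[1] = 0x91, P[2] = 0x89

OFB decryption: S_i = E(K, S_{i−1}) with S_{0} = IV; P_i = C_i ⊕ S_i.
P[1]: S = E(K, 0x01) = 0x0B; 0x9A ⊕ 0x0B = 0x91.
P[2]: S = E(K, 0x0B) = 0x11; 0x98 ⊕ 0x11 = 0x89.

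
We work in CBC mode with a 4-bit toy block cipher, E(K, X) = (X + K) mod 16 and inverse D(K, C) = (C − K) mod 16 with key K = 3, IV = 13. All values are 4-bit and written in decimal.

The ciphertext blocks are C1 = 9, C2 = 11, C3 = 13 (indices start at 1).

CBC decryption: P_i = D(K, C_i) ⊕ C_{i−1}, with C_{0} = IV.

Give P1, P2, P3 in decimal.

P1: D(K, 9) = 6; 6 ⊕ 13 = 11.
P2: D(K, 11) = 8; 8 ⊕ 9 = 1.
P3: D(K, 13) = 10; 10 ⊕ 11 = 1.

P1 = 11, P2 = 1, P3 = 1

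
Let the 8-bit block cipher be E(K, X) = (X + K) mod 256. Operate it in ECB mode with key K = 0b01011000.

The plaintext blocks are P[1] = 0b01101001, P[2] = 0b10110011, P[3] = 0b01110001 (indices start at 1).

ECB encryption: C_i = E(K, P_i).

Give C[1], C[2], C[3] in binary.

C[1] = 0b11000001, C[2] = 0b00001011, C[3] = 0b11001001

C[1]: E(K, 0b01101001) = 0b11000001.
C[2]: E(K, 0b10110011) = 0b00001011.
C[3]: E(K, 0b01110001) = 0b11001001.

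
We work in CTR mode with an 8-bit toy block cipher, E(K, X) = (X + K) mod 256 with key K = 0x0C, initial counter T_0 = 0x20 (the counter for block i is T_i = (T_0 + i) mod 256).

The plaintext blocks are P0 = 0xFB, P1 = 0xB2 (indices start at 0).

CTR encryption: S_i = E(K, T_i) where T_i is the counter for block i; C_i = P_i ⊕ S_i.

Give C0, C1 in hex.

C0 = 0xD7, C1 = 0x9F

C0: T = 0x20, S = E(K, T) = 0x2C; 0xFB ⊕ 0x2C = 0xD7.
C1: T = 0x21, S = E(K, T) = 0x2D; 0xB2 ⊕ 0x2D = 0x9F.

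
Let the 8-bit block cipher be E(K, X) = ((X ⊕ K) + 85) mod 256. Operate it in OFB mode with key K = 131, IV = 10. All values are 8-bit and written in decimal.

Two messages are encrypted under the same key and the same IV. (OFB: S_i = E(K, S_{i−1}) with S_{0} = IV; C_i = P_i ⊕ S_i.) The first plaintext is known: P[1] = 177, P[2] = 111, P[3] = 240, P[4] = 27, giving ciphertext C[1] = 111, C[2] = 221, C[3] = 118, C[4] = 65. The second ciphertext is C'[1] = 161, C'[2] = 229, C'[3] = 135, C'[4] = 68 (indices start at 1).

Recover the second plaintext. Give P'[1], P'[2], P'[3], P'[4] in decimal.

P'[1] = 127, P'[2] = 87, P'[3] = 1, P'[4] = 30

In OFB with a reused IV, both messages share the same keystream S_i, so C_i ⊕ C'_i = P_i ⊕ P'_i and thus P'_i = P_i ⊕ C_i ⊕ C'_i.
P'[1]: 177 ⊕ 111 ⊕ 161 = 127.
P'[2]: 111 ⊕ 221 ⊕ 229 = 87.
P'[3]: 240 ⊕ 118 ⊕ 135 = 1.
P'[4]: 27 ⊕ 65 ⊕ 68 = 30.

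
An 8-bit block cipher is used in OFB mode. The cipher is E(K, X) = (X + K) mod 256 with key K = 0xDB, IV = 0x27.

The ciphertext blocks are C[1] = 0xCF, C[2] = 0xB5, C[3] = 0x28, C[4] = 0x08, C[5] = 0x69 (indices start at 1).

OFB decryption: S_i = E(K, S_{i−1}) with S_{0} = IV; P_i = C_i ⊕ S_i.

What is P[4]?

P[1]: S = E(K, 0x27) = 0x02; 0xCF ⊕ 0x02 = 0xCD.
P[2]: S = E(K, 0x02) = 0xDD; 0xB5 ⊕ 0xDD = 0x68.
P[3]: S = E(K, 0xDD) = 0xB8; 0x28 ⊕ 0xB8 = 0x90.
P[4]: S = E(K, 0xB8) = 0x93; 0x08 ⊕ 0x93 = 0x9B.

P[4] = 0x9B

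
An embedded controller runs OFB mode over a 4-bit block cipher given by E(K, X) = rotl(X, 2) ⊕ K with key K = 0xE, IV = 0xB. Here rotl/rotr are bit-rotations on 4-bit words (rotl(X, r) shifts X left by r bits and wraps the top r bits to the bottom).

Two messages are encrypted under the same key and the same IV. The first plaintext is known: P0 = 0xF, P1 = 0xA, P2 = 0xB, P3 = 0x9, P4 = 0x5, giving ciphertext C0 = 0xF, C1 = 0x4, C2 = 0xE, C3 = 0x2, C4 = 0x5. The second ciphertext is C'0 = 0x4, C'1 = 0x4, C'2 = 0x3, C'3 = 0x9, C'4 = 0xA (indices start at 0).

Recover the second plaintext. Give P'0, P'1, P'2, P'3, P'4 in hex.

In OFB with a reused IV, both messages share the same keystream S_i, so C_i ⊕ C'_i = P_i ⊕ P'_i and thus P'_i = P_i ⊕ C_i ⊕ C'_i.
P'0: 0xF ⊕ 0xF ⊕ 0x4 = 0x4.
P'1: 0xA ⊕ 0x4 ⊕ 0x4 = 0xA.
P'2: 0xB ⊕ 0xE ⊕ 0x3 = 0x6.
P'3: 0x9 ⊕ 0x2 ⊕ 0x9 = 0x2.
P'4: 0x5 ⊕ 0x5 ⊕ 0xA = 0xA.

P'0 = 0x4, P'1 = 0xA, P'2 = 0x6, P'3 = 0x2, P'4 = 0xA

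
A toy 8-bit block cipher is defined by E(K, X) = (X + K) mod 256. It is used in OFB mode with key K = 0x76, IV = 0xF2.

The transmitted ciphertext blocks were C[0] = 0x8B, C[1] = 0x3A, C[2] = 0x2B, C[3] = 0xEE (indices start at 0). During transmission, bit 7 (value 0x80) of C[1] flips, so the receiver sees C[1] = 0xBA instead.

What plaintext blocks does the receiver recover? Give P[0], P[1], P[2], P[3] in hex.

OFB decryption: S_i = E(K, S_{i−1}) with S_{−1} = IV; P_i = C_i ⊕ S_i.
Only C[1] changed, to 0xBA. In OFB, a change in C_i flips the same bit in P_i only; the keystream is unaffected. Decrypting the received ciphertext:
P[0]: S = E(K, 0xF2) = 0x68; 0x8B ⊕ 0x68 = 0xE3.
P[1]: S = E(K, 0x68) = 0xDE; 0xBA ⊕ 0xDE = 0x64.
P[2]: S = E(K, 0xDE) = 0x54; 0x2B ⊕ 0x54 = 0x7F.
P[3]: S = E(K, 0x54) = 0xCA; 0xEE ⊕ 0xCA = 0x24.
Blocks that differ from the original plaintext: P[1].

P[0] = 0xE3, P[1] = 0x64, P[2] = 0x7F, P[3] = 0x24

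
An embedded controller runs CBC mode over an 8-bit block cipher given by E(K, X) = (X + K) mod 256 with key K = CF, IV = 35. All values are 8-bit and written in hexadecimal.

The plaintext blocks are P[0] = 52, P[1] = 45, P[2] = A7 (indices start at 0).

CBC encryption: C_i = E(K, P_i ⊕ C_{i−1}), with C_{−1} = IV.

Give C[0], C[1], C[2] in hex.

C[0]: P[0] ⊕ 35 = 67; E(K, 67) = 36.
C[1]: P[1] ⊕ 36 = 73; E(K, 73) = 42.
C[2]: P[2] ⊕ 42 = E5; E(K, E5) = B4.

C[0] = 36, C[1] = 42, C[2] = B4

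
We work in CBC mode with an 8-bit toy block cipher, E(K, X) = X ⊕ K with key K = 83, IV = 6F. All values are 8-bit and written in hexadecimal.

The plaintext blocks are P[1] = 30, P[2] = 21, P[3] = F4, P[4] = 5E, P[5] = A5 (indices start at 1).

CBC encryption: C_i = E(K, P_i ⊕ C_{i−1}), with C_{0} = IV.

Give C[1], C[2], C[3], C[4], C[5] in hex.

C[1] = DC, C[2] = 7E, C[3] = 09, C[4] = D4, C[5] = F2

C[1]: P[1] ⊕ 6F = 5F; E(K, 5F) = DC.
C[2]: P[2] ⊕ DC = FD; E(K, FD) = 7E.
C[3]: P[3] ⊕ 7E = 8A; E(K, 8A) = 09.
C[4]: P[4] ⊕ 09 = 57; E(K, 57) = D4.
C[5]: P[5] ⊕ D4 = 71; E(K, 71) = F2.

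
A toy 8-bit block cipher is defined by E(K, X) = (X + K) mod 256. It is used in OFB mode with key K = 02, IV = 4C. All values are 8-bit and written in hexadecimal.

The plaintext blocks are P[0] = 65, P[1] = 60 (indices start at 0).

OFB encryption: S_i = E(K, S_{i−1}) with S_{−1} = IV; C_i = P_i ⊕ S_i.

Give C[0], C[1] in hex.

C[0] = 2B, C[1] = 30

C[0]: S = E(K, 4C) = 4E; 65 ⊕ 4E = 2B.
C[1]: S = E(K, 4E) = 50; 60 ⊕ 50 = 30.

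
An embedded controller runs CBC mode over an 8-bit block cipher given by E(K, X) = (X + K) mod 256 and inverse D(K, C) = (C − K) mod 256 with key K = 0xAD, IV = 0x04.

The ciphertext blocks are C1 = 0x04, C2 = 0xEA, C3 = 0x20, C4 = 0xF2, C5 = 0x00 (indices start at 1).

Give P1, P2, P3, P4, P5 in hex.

CBC decryption: P_i = D(K, C_i) ⊕ C_{i−1}, with C_{0} = IV.
P1: D(K, 0x04) = 0x57; 0x57 ⊕ 0x04 = 0x53.
P2: D(K, 0xEA) = 0x3D; 0x3D ⊕ 0x04 = 0x39.
P3: D(K, 0x20) = 0x73; 0x73 ⊕ 0xEA = 0x99.
P4: D(K, 0xF2) = 0x45; 0x45 ⊕ 0x20 = 0x65.
P5: D(K, 0x00) = 0x53; 0x53 ⊕ 0xF2 = 0xA1.

P1 = 0x53, P2 = 0x39, P3 = 0x99, P4 = 0x65, P5 = 0xA1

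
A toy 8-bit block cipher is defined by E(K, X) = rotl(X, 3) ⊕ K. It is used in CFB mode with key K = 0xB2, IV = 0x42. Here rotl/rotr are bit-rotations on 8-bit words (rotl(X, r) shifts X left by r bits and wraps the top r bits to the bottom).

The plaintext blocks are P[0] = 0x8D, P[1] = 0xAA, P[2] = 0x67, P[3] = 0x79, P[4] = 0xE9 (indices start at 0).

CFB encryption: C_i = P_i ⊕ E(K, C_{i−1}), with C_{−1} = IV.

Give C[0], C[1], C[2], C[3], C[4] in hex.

C[0]: E(K, 0x42) = 0xA0; 0x8D ⊕ 0xA0 = 0x2D.
C[1]: E(K, 0x2D) = 0xDB; 0xAA ⊕ 0xDB = 0x71.
C[2]: E(K, 0x71) = 0x39; 0x67 ⊕ 0x39 = 0x5E.
C[3]: E(K, 0x5E) = 0x40; 0x79 ⊕ 0x40 = 0x39.
C[4]: E(K, 0x39) = 0x7B; 0xE9 ⊕ 0x7B = 0x92.

C[0] = 0x2D, C[1] = 0x71, C[2] = 0x5E, C[3] = 0x39, C[4] = 0x92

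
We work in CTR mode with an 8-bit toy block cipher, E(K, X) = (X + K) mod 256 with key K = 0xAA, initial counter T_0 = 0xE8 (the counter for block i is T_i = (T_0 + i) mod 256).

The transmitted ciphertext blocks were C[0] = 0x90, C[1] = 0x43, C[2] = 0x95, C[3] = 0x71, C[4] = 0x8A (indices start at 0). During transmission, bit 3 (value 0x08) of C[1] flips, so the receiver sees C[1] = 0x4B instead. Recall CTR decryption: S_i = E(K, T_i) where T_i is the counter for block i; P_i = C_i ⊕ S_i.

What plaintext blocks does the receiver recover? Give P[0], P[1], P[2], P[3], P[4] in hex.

P[0] = 0x02, P[1] = 0xD8, P[2] = 0x01, P[3] = 0xE4, P[4] = 0x1C

Only C[1] changed, to 0x4B. In CTR, a change in C_i flips the same bit in P_i only; the keystream is unaffected. Decrypting the received ciphertext:
P[0]: T = 0xE8, S = E(K, T) = 0x92; 0x90 ⊕ 0x92 = 0x02.
P[1]: T = 0xE9, S = E(K, T) = 0x93; 0x4B ⊕ 0x93 = 0xD8.
P[2]: T = 0xEA, S = E(K, T) = 0x94; 0x95 ⊕ 0x94 = 0x01.
P[3]: T = 0xEB, S = E(K, T) = 0x95; 0x71 ⊕ 0x95 = 0xE4.
P[4]: T = 0xEC, S = E(K, T) = 0x96; 0x8A ⊕ 0x96 = 0x1C.
Blocks that differ from the original plaintext: P[1].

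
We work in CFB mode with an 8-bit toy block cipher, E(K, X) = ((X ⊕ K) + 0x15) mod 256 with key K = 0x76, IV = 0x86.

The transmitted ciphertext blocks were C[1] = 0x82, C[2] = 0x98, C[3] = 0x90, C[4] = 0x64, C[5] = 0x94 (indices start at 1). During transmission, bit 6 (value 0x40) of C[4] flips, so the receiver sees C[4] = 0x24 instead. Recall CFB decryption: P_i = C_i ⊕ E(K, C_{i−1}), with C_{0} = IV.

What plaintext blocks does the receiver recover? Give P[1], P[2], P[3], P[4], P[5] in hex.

Only C[4] changed, to 0x24. In CFB, a change in C_i flips the same bit in P_i and garbles P_{i+1}. Decrypting the received ciphertext:
P[1]: E(K, 0x86) = 0x05; 0x82 ⊕ 0x05 = 0x87.
P[2]: E(K, 0x82) = 0x09; 0x98 ⊕ 0x09 = 0x91.
P[3]: E(K, 0x98) = 0x03; 0x90 ⊕ 0x03 = 0x93.
P[4]: E(K, 0x90) = 0xFB; 0x24 ⊕ 0xFB = 0xDF.
P[5]: E(K, 0x24) = 0x67; 0x94 ⊕ 0x67 = 0xF3.
Blocks that differ from the original plaintext: P[4], P[5].

P[1] = 0x87, P[2] = 0x91, P[3] = 0x93, P[4] = 0xDF, P[5] = 0xF3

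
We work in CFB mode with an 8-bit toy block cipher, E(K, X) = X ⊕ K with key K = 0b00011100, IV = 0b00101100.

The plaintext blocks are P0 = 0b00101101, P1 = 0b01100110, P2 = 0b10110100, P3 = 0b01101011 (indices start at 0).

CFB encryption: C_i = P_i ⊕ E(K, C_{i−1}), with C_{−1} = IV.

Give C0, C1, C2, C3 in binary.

C0 = 0b00011101, C1 = 0b01100111, C2 = 0b11001111, C3 = 0b10111000

C0: E(K, 0b00101100) = 0b00110000; 0b00101101 ⊕ 0b00110000 = 0b00011101.
C1: E(K, 0b00011101) = 0b00000001; 0b01100110 ⊕ 0b00000001 = 0b01100111.
C2: E(K, 0b01100111) = 0b01111011; 0b10110100 ⊕ 0b01111011 = 0b11001111.
C3: E(K, 0b11001111) = 0b11010011; 0b01101011 ⊕ 0b11010011 = 0b10111000.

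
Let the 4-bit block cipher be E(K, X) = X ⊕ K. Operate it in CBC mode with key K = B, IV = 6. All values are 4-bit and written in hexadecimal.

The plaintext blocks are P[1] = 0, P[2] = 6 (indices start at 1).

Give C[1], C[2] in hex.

C[1] = D, C[2] = 0

CBC encryption: C_i = E(K, P_i ⊕ C_{i−1}), with C_{0} = IV.
C[1]: P[1] ⊕ 6 = 6; E(K, 6) = D.
C[2]: P[2] ⊕ D = B; E(K, B) = 0.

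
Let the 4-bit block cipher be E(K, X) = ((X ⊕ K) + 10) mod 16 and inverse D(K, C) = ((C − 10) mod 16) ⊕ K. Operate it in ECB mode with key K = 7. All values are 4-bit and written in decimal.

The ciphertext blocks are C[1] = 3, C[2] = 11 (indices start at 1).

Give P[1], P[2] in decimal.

P[1] = 14, P[2] = 6

ECB decryption: P_i = D(K, C_i).
P[1]: D(K, 3) = 14.
P[2]: D(K, 11) = 6.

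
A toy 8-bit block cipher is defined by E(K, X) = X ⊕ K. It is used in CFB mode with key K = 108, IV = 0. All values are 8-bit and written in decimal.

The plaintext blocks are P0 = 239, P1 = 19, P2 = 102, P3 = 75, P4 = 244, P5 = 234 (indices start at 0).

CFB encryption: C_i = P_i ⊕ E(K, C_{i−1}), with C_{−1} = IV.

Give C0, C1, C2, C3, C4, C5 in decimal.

C0: E(K, 0) = 108; 239 ⊕ 108 = 131.
C1: E(K, 131) = 239; 19 ⊕ 239 = 252.
C2: E(K, 252) = 144; 102 ⊕ 144 = 246.
C3: E(K, 246) = 154; 75 ⊕ 154 = 209.
C4: E(K, 209) = 189; 244 ⊕ 189 = 73.
C5: E(K, 73) = 37; 234 ⊕ 37 = 207.

C0 = 131, C1 = 252, C2 = 246, C3 = 209, C4 = 73, C5 = 207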